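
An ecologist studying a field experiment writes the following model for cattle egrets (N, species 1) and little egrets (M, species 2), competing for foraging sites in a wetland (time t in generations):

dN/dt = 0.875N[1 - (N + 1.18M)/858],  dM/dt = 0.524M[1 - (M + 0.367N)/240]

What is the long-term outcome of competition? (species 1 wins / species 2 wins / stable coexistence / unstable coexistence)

Compare the nullcline intercepts: K1/α12 = 858/1.18 = 727 > K2 = 240; K2/α21 = 240/0.367 = 654 < K1 = 858.
Since the inequalities point opposite ways, species 1 can invade but species 2 cannot.

species 1 excludes species 2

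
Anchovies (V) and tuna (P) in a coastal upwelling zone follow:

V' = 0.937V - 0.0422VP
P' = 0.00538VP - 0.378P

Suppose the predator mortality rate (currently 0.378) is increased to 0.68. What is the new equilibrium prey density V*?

At the interior fixed point, setting dP/dt = 0 with P > 0 fixes V* = (predator death rate)/(VP coefficient) — independent of the other coefficients.
With the change, V* = 0.68/0.00538 = 126; it rises from 70.3.

V* ≈ 126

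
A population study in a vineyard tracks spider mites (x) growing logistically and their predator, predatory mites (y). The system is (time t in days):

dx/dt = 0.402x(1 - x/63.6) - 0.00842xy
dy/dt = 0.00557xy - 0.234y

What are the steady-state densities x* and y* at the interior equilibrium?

From dy/dt = 0 with y > 0: 0.00557x* = 0.234, so x* = 42.
Substitute into dx/dt = 0: 0.402(1 - 42/63.6) = 0.00842y*.
The bracket is 0.339, giving y* = 0.136/0.00842 = 16.2.

x* ≈ 42, y* ≈ 16.2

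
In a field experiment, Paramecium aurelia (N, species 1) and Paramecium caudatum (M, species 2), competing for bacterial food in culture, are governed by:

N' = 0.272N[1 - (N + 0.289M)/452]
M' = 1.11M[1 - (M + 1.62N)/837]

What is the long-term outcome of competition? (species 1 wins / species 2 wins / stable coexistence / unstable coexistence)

Compare the nullcline intercepts: K1/α12 = 452/0.289 = 1560 > K2 = 837; K2/α21 = 837/1.62 = 517 > K1 = 452.
Since both inequalities hold, each species can invade when rare, so the interior equilibrium is stable.

stable coexistence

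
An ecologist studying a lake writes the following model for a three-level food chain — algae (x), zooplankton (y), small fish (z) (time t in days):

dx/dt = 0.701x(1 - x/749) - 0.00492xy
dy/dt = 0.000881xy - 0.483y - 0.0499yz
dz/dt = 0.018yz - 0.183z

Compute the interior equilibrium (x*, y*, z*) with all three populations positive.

x* ≈ 696, y* ≈ 10.2, z* ≈ 2.6

From dz/dt = 0: 0.018y* = 0.183, so y* = 10.2.
From dx/dt = 0: 0.701(1 - x*/749) = 0.00492·10.2, giving x* = 749·(1 - 0.0714) = 696.
From dy/dt = 0: 0.000881·696 - 0.483 = 0.0499z*, so z* = 0.13/0.0499 = 2.6.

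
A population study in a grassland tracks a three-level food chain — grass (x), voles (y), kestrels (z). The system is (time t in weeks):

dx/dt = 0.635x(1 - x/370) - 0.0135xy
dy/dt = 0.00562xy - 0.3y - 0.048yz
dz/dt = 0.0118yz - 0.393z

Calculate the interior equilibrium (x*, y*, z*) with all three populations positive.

From dz/dt = 0: 0.0118y* = 0.393, so y* = 33.3.
From dx/dt = 0: 0.635(1 - x*/370) = 0.0135·33.3, giving x* = 370·(1 - 0.708) = 108.
From dy/dt = 0: 0.00562·108 - 0.3 = 0.048z*, so z* = 0.307/0.048 = 6.4.

x* ≈ 108, y* ≈ 33.3, z* ≈ 6.4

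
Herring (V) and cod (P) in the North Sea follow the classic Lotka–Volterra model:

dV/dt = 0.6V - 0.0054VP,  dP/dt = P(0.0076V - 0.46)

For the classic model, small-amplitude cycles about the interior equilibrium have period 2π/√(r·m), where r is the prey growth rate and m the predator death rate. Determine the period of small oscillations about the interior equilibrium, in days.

T ≈ 12 days

Here r = 0.6 and m = 0.46, so r·m = 0.276.
ω = √0.276 = 0.525 per day, hence T = 2π/ω ≈ 12 days.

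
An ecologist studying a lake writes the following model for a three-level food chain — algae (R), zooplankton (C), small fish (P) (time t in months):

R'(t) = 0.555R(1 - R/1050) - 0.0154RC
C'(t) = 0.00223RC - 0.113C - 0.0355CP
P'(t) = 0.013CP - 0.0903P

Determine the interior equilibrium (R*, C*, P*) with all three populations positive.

R* ≈ 848, C* ≈ 6.95, P* ≈ 50.1

From dP/dt = 0: 0.013C* = 0.0903, so C* = 6.95.
From dR/dt = 0: 0.555(1 - R*/1050) = 0.0154·6.95, giving R* = 1050·(1 - 0.193) = 848.
From dC/dt = 0: 0.00223·848 - 0.113 = 0.0355P*, so P* = 1.78/0.0355 = 50.1.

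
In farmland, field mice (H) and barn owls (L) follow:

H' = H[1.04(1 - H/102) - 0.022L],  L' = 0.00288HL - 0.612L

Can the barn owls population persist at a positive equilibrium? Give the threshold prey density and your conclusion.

The predator equation gives dL/dt > 0 only when H > 0.612/0.00288 = 212.
Without the predator, H → K = 102. Since 102 < 212, the predator cannot invade.

Threshold H = 212; K < 212, so no, the predator goes extinct.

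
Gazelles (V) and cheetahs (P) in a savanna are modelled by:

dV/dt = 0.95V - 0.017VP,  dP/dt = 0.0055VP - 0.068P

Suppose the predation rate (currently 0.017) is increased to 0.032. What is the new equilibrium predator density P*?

At the interior fixed point, setting dV/dt = 0 with V > 0 fixes P* = (prey growth rate)/(VP coefficient) — independent of the other coefficients.
With the change, P* = 0.95/0.032 = 29.7; it falls from 55.9.

P* ≈ 29.7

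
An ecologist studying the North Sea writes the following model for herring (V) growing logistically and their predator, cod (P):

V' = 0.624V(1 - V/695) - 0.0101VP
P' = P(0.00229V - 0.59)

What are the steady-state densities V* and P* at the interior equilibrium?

V* ≈ 258, P* ≈ 38.9

From dP/dt = 0 with P > 0: 0.00229V* = 0.59, so V* = 258.
Substitute into dV/dt = 0: 0.624(1 - 258/695) = 0.0101P*.
The bracket is 0.629, giving P* = 0.393/0.0101 = 38.9.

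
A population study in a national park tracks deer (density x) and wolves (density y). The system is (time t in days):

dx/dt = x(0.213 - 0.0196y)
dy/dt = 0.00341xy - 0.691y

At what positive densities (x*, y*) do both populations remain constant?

Set dy/dt = 0 with y > 0: 0.00341x - 0.691 = 0, so x* = 0.691/0.00341 = 203.
Set dx/dt = 0 with x > 0: 0.213 - 0.0196y = 0, so y* = 0.213/0.0196 = 10.9.

x* ≈ 203, y* ≈ 10.9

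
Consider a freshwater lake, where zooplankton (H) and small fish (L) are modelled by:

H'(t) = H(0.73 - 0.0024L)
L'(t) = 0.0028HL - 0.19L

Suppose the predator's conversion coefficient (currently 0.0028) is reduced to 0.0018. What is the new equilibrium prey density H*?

At the interior fixed point, setting dL/dt = 0 with L > 0 fixes H* = (predator death rate)/(HL coefficient) — independent of the other coefficients.
With the change, H* = 0.19/0.0018 = 106; it rises from 67.9.

H* ≈ 106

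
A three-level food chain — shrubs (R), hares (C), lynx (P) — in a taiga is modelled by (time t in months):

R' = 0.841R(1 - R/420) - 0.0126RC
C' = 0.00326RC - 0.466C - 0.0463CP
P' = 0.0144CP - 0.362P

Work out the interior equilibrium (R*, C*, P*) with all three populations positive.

From dP/dt = 0: 0.0144C* = 0.362, so C* = 25.1.
From dR/dt = 0: 0.841(1 - R*/420) = 0.0126·25.1, giving R* = 420·(1 - 0.377) = 262.
From dC/dt = 0: 0.00326·262 - 0.466 = 0.0463P*, so P* = 0.388/0.0463 = 8.37.

R* ≈ 262, C* ≈ 25.1, P* ≈ 8.37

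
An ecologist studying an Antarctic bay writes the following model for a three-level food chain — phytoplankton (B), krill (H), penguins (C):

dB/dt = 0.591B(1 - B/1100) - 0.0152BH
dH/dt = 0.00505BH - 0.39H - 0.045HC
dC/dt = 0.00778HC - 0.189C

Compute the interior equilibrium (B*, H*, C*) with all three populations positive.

From dC/dt = 0: 0.00778H* = 0.189, so H* = 24.3.
From dB/dt = 0: 0.591(1 - B*/1100) = 0.0152·24.3, giving B* = 1100·(1 - 0.625) = 413.
From dH/dt = 0: 0.00505·413 - 0.39 = 0.045C*, so C* = 1.69/0.045 = 37.7.

B* ≈ 413, H* ≈ 24.3, C* ≈ 37.7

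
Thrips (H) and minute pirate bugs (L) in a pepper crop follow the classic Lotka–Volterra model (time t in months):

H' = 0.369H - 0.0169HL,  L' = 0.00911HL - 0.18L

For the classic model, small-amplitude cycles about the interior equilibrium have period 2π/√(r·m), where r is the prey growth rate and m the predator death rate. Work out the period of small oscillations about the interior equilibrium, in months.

T ≈ 24.4 months

Here r = 0.369 and m = 0.18, so r·m = 0.0664.
ω = √0.0664 = 0.258 per month, hence T = 2π/ω ≈ 24.4 months.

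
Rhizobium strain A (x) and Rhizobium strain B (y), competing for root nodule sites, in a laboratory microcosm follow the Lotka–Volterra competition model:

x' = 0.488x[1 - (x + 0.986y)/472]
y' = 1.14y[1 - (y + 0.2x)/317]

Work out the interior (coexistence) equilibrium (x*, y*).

x* ≈ 199, y* ≈ 277

Setting both brackets to zero gives the nullclines x + 0.986y = 472 and 0.2x + y = 317.
Substituting y = 317 - 0.2x into the first: x(1 - 0.986·0.2) = 472 - 0.986·317.
So x* = 159/0.803 = 199, and then y* = 317 - 0.2·199 = 277.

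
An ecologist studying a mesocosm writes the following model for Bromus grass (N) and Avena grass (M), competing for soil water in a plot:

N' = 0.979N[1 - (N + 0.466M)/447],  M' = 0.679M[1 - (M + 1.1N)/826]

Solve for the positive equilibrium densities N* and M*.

N* ≈ 127, M* ≈ 686

Setting both brackets to zero gives the nullclines N + 0.466M = 447 and 1.1N + M = 826.
Substituting M = 826 - 1.1N into the first: N(1 - 0.466·1.1) = 447 - 0.466·826.
So N* = 62.1/0.487 = 127, and then M* = 826 - 1.1·127 = 686.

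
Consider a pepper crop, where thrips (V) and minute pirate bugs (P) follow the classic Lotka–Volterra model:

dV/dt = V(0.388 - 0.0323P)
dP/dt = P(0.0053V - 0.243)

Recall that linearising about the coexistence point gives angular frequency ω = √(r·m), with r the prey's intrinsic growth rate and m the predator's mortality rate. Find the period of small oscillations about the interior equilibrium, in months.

T ≈ 20.5 months

Here r = 0.388 and m = 0.243, so r·m = 0.0943.
ω = √0.0943 = 0.307 per month, hence T = 2π/ω ≈ 20.5 months.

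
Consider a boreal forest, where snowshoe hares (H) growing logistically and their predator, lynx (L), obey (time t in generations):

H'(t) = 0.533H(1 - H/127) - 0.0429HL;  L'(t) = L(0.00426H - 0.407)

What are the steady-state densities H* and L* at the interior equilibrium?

H* ≈ 95.5, L* ≈ 3.08

From dL/dt = 0 with L > 0: 0.00426H* = 0.407, so H* = 95.5.
Substitute into dH/dt = 0: 0.533(1 - 95.5/127) = 0.0429L*.
The bracket is 0.248, giving L* = 0.132/0.0429 = 3.08.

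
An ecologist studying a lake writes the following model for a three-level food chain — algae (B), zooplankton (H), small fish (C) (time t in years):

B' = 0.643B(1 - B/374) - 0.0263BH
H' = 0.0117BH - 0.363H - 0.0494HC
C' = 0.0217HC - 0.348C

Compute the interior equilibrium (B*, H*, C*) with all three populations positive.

From dC/dt = 0: 0.0217H* = 0.348, so H* = 16.
From dB/dt = 0: 0.643(1 - B*/374) = 0.0263·16, giving B* = 374·(1 - 0.656) = 129.
From dH/dt = 0: 0.0117·129 - 0.363 = 0.0494C*, so C* = 1.14/0.0494 = 23.1.

B* ≈ 129, H* ≈ 16, C* ≈ 23.1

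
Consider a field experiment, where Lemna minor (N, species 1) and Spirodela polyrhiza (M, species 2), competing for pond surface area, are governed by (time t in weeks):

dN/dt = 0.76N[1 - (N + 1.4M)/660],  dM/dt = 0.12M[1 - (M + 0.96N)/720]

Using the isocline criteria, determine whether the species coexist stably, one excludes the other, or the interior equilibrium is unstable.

species 2 excludes species 1

Compare the nullcline intercepts: K1/α12 = 660/1.4 = 471 < K2 = 720; K2/α21 = 720/0.96 = 750 > K1 = 660.
Since the inequalities point opposite ways, species 2 can invade but species 1 cannot.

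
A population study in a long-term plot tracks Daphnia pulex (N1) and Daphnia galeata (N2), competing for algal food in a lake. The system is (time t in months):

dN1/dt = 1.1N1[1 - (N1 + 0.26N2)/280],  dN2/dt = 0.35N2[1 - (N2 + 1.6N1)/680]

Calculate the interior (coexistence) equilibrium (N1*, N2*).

N1* ≈ 177, N2* ≈ 397

Setting both brackets to zero gives the nullclines N1 + 0.26N2 = 280 and 1.6N1 + N2 = 680.
Substituting N2 = 680 - 1.6N1 into the first: N1(1 - 0.26·1.6) = 280 - 0.26·680.
So N1* = 103/0.584 = 177, and then N2* = 680 - 1.6·177 = 397.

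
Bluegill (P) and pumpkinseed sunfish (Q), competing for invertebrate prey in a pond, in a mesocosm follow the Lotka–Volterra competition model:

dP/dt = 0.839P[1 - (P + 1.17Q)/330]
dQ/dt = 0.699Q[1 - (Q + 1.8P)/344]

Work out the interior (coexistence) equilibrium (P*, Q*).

Setting both brackets to zero gives the nullclines P + 1.17Q = 330 and 1.8P + Q = 344.
Substituting Q = 344 - 1.8P into the first: P(1 - 1.17·1.8) = 330 - 1.17·344.
So P* = -72.5/-1.11 = 65.5, and then Q* = 344 - 1.8·65.5 = 226.

P* ≈ 65.5, Q* ≈ 226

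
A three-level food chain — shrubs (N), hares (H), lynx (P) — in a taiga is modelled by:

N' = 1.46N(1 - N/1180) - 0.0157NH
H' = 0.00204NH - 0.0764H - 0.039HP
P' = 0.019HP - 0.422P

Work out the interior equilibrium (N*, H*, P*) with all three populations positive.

N* ≈ 898, H* ≈ 22.2, P* ≈ 45

From dP/dt = 0: 0.019H* = 0.422, so H* = 22.2.
From dN/dt = 0: 1.46(1 - N*/1180) = 0.0157·22.2, giving N* = 1180·(1 - 0.239) = 898.
From dH/dt = 0: 0.00204·898 - 0.0764 = 0.039P*, so P* = 1.76/0.039 = 45.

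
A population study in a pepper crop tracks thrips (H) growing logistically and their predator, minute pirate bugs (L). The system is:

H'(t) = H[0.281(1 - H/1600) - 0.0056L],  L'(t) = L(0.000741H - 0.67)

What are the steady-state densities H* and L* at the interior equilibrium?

H* ≈ 904, L* ≈ 21.8

From dL/dt = 0 with L > 0: 0.000741H* = 0.67, so H* = 904.
Substitute into dH/dt = 0: 0.281(1 - 904/1600) = 0.0056L*.
The bracket is 0.435, giving L* = 0.122/0.0056 = 21.8.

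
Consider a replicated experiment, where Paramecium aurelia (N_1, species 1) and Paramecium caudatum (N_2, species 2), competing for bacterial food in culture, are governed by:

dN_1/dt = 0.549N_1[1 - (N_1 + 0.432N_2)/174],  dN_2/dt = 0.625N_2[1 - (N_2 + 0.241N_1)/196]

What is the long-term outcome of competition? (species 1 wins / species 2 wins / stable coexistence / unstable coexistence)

Compare the nullcline intercepts: K1/α12 = 174/0.432 = 403 > K2 = 196; K2/α21 = 196/0.241 = 813 > K1 = 174.
Since both inequalities hold, each species can invade when rare, so the interior equilibrium is stable.

stable coexistence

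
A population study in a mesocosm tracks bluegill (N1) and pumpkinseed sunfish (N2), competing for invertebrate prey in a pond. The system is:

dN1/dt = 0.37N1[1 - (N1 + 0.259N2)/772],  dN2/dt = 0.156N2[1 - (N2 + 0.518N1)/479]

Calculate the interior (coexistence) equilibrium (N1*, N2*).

N1* ≈ 748, N2* ≈ 91.4

Setting both brackets to zero gives the nullclines N1 + 0.259N2 = 772 and 0.518N1 + N2 = 479.
Substituting N2 = 479 - 0.518N1 into the first: N1(1 - 0.259·0.518) = 772 - 0.259·479.
So N1* = 648/0.866 = 748, and then N2* = 479 - 0.518·748 = 91.4.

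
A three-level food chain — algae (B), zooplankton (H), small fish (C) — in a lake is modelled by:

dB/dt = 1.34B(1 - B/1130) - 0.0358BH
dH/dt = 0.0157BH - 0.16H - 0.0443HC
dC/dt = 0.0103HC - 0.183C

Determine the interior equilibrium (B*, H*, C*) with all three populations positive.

From dC/dt = 0: 0.0103H* = 0.183, so H* = 17.8.
From dB/dt = 0: 1.34(1 - B*/1130) = 0.0358·17.8, giving B* = 1130·(1 - 0.475) = 594.
From dH/dt = 0: 0.0157·594 - 0.16 = 0.0443C*, so C* = 9.16/0.0443 = 207.

B* ≈ 594, H* ≈ 17.8, C* ≈ 207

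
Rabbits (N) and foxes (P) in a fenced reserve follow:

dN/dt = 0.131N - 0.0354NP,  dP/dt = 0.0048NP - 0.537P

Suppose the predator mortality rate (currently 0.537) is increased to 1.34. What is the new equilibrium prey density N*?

N* ≈ 279

At the interior fixed point, setting dP/dt = 0 with P > 0 fixes N* = (predator death rate)/(NP coefficient) — independent of the other coefficients.
With the change, N* = 1.34/0.0048 = 279; it rises from 112.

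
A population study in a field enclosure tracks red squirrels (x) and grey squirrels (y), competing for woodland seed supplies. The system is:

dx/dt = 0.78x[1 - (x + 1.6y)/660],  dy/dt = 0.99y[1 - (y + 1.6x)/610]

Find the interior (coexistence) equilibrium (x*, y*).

x* ≈ 203, y* ≈ 286

Setting both brackets to zero gives the nullclines x + 1.6y = 660 and 1.6x + y = 610.
Substituting y = 610 - 1.6x into the first: x(1 - 1.6·1.6) = 660 - 1.6·610.
So x* = -316/-1.56 = 203, and then y* = 610 - 1.6·203 = 286.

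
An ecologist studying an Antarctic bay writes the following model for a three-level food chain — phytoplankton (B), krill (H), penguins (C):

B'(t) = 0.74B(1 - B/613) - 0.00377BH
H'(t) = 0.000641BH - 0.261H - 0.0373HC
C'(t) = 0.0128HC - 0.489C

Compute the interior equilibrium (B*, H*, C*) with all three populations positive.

B* ≈ 494, H* ≈ 38.2, C* ≈ 1.49

From dC/dt = 0: 0.0128H* = 0.489, so H* = 38.2.
From dB/dt = 0: 0.74(1 - B*/613) = 0.00377·38.2, giving B* = 613·(1 - 0.195) = 494.
From dH/dt = 0: 0.000641·494 - 0.261 = 0.0373C*, so C* = 0.0555/0.0373 = 1.49.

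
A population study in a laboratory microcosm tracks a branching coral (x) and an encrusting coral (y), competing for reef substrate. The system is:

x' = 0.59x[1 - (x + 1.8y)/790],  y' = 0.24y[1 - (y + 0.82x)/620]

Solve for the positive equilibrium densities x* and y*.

Setting both brackets to zero gives the nullclines x + 1.8y = 790 and 0.82x + y = 620.
Substituting y = 620 - 0.82x into the first: x(1 - 1.8·0.82) = 790 - 1.8·620.
So x* = -326/-0.476 = 685, and then y* = 620 - 0.82·685 = 58.4.

x* ≈ 685, y* ≈ 58.4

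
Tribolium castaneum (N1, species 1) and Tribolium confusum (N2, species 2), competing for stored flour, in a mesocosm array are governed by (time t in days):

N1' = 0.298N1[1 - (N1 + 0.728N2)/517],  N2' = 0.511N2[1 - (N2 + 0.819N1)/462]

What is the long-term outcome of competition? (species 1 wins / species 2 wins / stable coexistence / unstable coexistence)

Compare the nullcline intercepts: K1/α12 = 517/0.728 = 710 > K2 = 462; K2/α21 = 462/0.819 = 564 > K1 = 517.
Since both inequalities hold, each species can invade when rare, so the interior equilibrium is stable.

stable coexistence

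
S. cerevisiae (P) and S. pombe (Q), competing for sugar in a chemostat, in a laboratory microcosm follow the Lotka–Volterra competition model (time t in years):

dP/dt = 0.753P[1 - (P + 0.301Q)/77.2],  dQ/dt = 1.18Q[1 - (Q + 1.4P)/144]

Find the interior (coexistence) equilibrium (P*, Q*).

P* ≈ 58.5, Q* ≈ 62.1

Setting both brackets to zero gives the nullclines P + 0.301Q = 77.2 and 1.4P + Q = 144.
Substituting Q = 144 - 1.4P into the first: P(1 - 0.301·1.4) = 77.2 - 0.301·144.
So P* = 33.9/0.579 = 58.5, and then Q* = 144 - 1.4·58.5 = 62.1.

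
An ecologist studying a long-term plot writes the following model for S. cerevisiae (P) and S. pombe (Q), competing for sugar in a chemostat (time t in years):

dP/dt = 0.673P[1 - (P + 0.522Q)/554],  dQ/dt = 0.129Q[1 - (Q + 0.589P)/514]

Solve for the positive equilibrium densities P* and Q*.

Setting both brackets to zero gives the nullclines P + 0.522Q = 554 and 0.589P + Q = 514.
Substituting Q = 514 - 0.589P into the first: P(1 - 0.522·0.589) = 554 - 0.522·514.
So P* = 286/0.693 = 413, and then Q* = 514 - 0.589·413 = 271.

P* ≈ 413, Q* ≈ 271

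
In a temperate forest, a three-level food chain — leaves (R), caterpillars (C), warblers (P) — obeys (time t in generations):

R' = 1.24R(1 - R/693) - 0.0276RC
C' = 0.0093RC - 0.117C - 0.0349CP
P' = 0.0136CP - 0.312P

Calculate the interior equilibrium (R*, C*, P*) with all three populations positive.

From dP/dt = 0: 0.0136C* = 0.312, so C* = 22.9.
From dR/dt = 0: 1.24(1 - R*/693) = 0.0276·22.9, giving R* = 693·(1 - 0.511) = 339.
From dC/dt = 0: 0.0093·339 - 0.117 = 0.0349P*, so P* = 3.04/0.0349 = 87.

R* ≈ 339, C* ≈ 22.9, P* ≈ 87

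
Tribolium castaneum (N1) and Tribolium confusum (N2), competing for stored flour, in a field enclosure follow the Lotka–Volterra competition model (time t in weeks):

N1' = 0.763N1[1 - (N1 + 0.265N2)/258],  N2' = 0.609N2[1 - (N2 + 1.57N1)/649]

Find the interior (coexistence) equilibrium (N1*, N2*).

Setting both brackets to zero gives the nullclines N1 + 0.265N2 = 258 and 1.57N1 + N2 = 649.
Substituting N2 = 649 - 1.57N1 into the first: N1(1 - 0.265·1.57) = 258 - 0.265·649.
So N1* = 86/0.584 = 147, and then N2* = 649 - 1.57·147 = 418.

N1* ≈ 147, N2* ≈ 418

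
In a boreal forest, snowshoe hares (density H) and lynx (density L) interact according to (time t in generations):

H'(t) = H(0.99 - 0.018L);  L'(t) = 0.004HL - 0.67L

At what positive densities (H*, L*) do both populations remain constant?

H* ≈ 168, L* ≈ 55

Set dL/dt = 0 with L > 0: 0.004H - 0.67 = 0, so H* = 0.67/0.004 = 168.
Set dH/dt = 0 with H > 0: 0.99 - 0.018L = 0, so L* = 0.99/0.018 = 55.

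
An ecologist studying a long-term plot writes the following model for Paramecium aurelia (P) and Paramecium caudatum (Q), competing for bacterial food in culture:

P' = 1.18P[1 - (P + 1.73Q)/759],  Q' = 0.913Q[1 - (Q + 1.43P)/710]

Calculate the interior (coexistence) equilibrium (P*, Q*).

P* ≈ 318, Q* ≈ 255

Setting both brackets to zero gives the nullclines P + 1.73Q = 759 and 1.43P + Q = 710.
Substituting Q = 710 - 1.43P into the first: P(1 - 1.73·1.43) = 759 - 1.73·710.
So P* = -469/-1.47 = 318, and then Q* = 710 - 1.43·318 = 255.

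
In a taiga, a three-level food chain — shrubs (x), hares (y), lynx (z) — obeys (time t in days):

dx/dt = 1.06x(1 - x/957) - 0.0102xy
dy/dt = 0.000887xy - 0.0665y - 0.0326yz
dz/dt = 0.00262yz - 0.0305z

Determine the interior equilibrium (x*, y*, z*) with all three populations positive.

x* ≈ 850, y* ≈ 11.6, z* ≈ 21.1

From dz/dt = 0: 0.00262y* = 0.0305, so y* = 11.6.
From dx/dt = 0: 1.06(1 - x*/957) = 0.0102·11.6, giving x* = 957·(1 - 0.112) = 850.
From dy/dt = 0: 0.000887·850 - 0.0665 = 0.0326z*, so z* = 0.687/0.0326 = 21.1.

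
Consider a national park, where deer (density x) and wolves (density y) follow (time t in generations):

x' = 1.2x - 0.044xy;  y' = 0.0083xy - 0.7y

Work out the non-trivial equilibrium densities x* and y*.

Set dy/dt = 0 with y > 0: 0.0083x - 0.7 = 0, so x* = 0.7/0.0083 = 84.3.
Set dx/dt = 0 with x > 0: 1.2 - 0.044y = 0, so y* = 1.2/0.044 = 27.3.

x* ≈ 84.3, y* ≈ 27.3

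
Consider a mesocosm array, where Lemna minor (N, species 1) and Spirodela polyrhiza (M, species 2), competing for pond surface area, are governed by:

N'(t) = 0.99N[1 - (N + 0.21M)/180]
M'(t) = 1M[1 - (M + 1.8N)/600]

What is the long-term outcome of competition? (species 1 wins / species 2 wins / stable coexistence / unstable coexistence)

stable coexistence

Compare the nullcline intercepts: K1/α12 = 180/0.21 = 857 > K2 = 600; K2/α21 = 600/1.8 = 333 > K1 = 180.
Since both inequalities hold, each species can invade when rare, so the interior equilibrium is stable.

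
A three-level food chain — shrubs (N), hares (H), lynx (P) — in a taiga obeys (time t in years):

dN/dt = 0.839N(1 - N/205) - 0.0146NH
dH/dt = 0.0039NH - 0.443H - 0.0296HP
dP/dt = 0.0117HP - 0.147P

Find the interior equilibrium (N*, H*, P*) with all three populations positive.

From dP/dt = 0: 0.0117H* = 0.147, so H* = 12.6.
From dN/dt = 0: 0.839(1 - N*/205) = 0.0146·12.6, giving N* = 205·(1 - 0.219) = 160.
From dH/dt = 0: 0.0039·160 - 0.443 = 0.0296P*, so P* = 0.182/0.0296 = 6.14.

N* ≈ 160, H* ≈ 12.6, P* ≈ 6.14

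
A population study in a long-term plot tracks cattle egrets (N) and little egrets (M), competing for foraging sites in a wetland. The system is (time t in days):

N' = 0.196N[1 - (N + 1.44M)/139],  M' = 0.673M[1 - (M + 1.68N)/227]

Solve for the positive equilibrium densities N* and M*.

Setting both brackets to zero gives the nullclines N + 1.44M = 139 and 1.68N + M = 227.
Substituting M = 227 - 1.68N into the first: N(1 - 1.44·1.68) = 139 - 1.44·227.
So N* = -188/-1.42 = 132, and then M* = 227 - 1.68·132 = 4.59.

N* ≈ 132, M* ≈ 4.59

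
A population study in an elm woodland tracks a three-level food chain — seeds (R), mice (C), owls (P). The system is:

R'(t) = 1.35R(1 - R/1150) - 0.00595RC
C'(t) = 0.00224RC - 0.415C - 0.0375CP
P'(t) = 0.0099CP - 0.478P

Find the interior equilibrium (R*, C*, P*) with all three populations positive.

From dP/dt = 0: 0.0099C* = 0.478, so C* = 48.3.
From dR/dt = 0: 1.35(1 - R*/1150) = 0.00595·48.3, giving R* = 1150·(1 - 0.213) = 905.
From dC/dt = 0: 0.00224·905 - 0.415 = 0.0375P*, so P* = 1.61/0.0375 = 43.

R* ≈ 905, C* ≈ 48.3, P* ≈ 43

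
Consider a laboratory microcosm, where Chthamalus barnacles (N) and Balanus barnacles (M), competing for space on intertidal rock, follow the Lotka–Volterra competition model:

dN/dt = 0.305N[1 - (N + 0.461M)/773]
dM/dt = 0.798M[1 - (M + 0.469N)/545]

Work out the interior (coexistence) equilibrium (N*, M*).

N* ≈ 666, M* ≈ 233

Setting both brackets to zero gives the nullclines N + 0.461M = 773 and 0.469N + M = 545.
Substituting M = 545 - 0.469N into the first: N(1 - 0.461·0.469) = 773 - 0.461·545.
So N* = 522/0.784 = 666, and then M* = 545 - 0.469·666 = 233.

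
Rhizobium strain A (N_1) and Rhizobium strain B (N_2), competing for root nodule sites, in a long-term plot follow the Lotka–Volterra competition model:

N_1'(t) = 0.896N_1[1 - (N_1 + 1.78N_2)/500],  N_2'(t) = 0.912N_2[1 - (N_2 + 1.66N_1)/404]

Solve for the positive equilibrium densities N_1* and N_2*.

N_1* ≈ 112, N_2* ≈ 218

Setting both brackets to zero gives the nullclines N_1 + 1.78N_2 = 500 and 1.66N_1 + N_2 = 404.
Substituting N_2 = 404 - 1.66N_1 into the first: N_1(1 - 1.78·1.66) = 500 - 1.78·404.
So N_1* = -219/-1.95 = 112, and then N_2* = 404 - 1.66·112 = 218.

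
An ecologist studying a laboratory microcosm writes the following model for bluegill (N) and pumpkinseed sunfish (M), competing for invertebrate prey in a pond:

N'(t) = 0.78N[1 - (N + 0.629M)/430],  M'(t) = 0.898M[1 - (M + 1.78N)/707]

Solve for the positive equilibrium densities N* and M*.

N* ≈ 123, M* ≈ 488

Setting both brackets to zero gives the nullclines N + 0.629M = 430 and 1.78N + M = 707.
Substituting M = 707 - 1.78N into the first: N(1 - 0.629·1.78) = 430 - 0.629·707.
So N* = -14.7/-0.12 = 123, and then M* = 707 - 1.78·123 = 488.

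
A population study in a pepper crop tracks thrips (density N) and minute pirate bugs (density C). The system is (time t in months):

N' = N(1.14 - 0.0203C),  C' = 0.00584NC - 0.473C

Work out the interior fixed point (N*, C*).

N* ≈ 81, C* ≈ 56.2

Set dC/dt = 0 with C > 0: 0.00584N - 0.473 = 0, so N* = 0.473/0.00584 = 81.
Set dN/dt = 0 with N > 0: 1.14 - 0.0203C = 0, so C* = 1.14/0.0203 = 56.2.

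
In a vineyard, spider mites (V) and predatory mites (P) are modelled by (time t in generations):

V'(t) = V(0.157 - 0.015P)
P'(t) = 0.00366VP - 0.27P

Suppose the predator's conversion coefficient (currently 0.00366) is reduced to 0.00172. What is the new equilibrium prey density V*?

V* ≈ 157

At the interior fixed point, setting dP/dt = 0 with P > 0 fixes V* = (predator death rate)/(VP coefficient) — independent of the other coefficients.
With the change, V* = 0.27/0.00172 = 157; it rises from 73.8.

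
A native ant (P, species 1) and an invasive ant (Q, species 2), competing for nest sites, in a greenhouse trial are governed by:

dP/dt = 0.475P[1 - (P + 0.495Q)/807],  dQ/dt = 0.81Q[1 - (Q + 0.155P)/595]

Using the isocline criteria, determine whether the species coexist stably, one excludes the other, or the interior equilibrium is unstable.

stable coexistence

Compare the nullcline intercepts: K1/α12 = 807/0.495 = 1630 > K2 = 595; K2/α21 = 595/0.155 = 3840 > K1 = 807.
Since both inequalities hold, each species can invade when rare, so the interior equilibrium is stable.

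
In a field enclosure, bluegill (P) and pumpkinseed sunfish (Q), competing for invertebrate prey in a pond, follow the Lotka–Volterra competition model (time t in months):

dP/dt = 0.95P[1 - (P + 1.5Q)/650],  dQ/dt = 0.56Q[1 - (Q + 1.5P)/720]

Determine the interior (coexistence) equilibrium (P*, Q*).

Setting both brackets to zero gives the nullclines P + 1.5Q = 650 and 1.5P + Q = 720.
Substituting Q = 720 - 1.5P into the first: P(1 - 1.5·1.5) = 650 - 1.5·720.
So P* = -430/-1.25 = 344, and then Q* = 720 - 1.5·344 = 204.

P* ≈ 344, Q* ≈ 204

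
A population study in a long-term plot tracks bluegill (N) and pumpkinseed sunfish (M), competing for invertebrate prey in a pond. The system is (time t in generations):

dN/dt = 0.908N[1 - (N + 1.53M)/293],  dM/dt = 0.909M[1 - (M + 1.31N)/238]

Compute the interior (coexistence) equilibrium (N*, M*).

N* ≈ 70.8, M* ≈ 145

Setting both brackets to zero gives the nullclines N + 1.53M = 293 and 1.31N + M = 238.
Substituting M = 238 - 1.31N into the first: N(1 - 1.53·1.31) = 293 - 1.53·238.
So N* = -71.1/-1 = 70.8, and then M* = 238 - 1.31·70.8 = 145.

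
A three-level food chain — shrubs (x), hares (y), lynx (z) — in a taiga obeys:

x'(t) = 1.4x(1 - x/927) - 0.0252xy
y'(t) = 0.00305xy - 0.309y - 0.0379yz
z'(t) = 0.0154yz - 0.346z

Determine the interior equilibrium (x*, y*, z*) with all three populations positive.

x* ≈ 552, y* ≈ 22.5, z* ≈ 36.3

From dz/dt = 0: 0.0154y* = 0.346, so y* = 22.5.
From dx/dt = 0: 1.4(1 - x*/927) = 0.0252·22.5, giving x* = 927·(1 - 0.404) = 552.
From dy/dt = 0: 0.00305·552 - 0.309 = 0.0379z*, so z* = 1.37/0.0379 = 36.3.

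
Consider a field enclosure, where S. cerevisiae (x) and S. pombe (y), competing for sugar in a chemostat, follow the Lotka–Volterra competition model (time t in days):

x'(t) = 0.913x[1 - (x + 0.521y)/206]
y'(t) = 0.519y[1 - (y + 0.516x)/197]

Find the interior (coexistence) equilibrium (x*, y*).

x* ≈ 141, y* ≈ 124

Setting both brackets to zero gives the nullclines x + 0.521y = 206 and 0.516x + y = 197.
Substituting y = 197 - 0.516x into the first: x(1 - 0.521·0.516) = 206 - 0.521·197.
So x* = 103/0.731 = 141, and then y* = 197 - 0.516·141 = 124.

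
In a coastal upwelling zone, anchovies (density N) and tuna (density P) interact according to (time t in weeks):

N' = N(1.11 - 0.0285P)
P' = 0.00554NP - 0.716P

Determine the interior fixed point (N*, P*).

Set dP/dt = 0 with P > 0: 0.00554N - 0.716 = 0, so N* = 0.716/0.00554 = 129.
Set dN/dt = 0 with N > 0: 1.11 - 0.0285P = 0, so P* = 1.11/0.0285 = 38.9.

N* ≈ 129, P* ≈ 38.9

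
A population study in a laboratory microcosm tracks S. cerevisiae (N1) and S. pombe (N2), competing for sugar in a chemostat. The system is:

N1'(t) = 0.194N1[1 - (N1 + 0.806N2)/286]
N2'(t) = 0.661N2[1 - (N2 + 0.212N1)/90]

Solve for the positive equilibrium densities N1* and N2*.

Setting both brackets to zero gives the nullclines N1 + 0.806N2 = 286 and 0.212N1 + N2 = 90.
Substituting N2 = 90 - 0.212N1 into the first: N1(1 - 0.806·0.212) = 286 - 0.806·90.
So N1* = 213/0.829 = 257, and then N2* = 90 - 0.212·257 = 35.4.

N1* ≈ 257, N2* ≈ 35.4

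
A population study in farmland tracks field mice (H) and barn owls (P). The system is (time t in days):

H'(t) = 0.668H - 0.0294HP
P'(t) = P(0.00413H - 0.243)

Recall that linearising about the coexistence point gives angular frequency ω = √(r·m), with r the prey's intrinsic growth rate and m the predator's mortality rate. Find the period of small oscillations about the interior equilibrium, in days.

T ≈ 15.6 days

Here r = 0.668 and m = 0.243, so r·m = 0.162.
ω = √0.162 = 0.403 per day, hence T = 2π/ω ≈ 15.6 days.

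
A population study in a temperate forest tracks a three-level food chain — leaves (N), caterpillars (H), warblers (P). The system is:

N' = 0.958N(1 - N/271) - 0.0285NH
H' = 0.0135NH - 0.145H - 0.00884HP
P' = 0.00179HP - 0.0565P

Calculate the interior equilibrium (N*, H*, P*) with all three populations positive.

From dP/dt = 0: 0.00179H* = 0.0565, so H* = 31.6.
From dN/dt = 0: 0.958(1 - N*/271) = 0.0285·31.6, giving N* = 271·(1 - 0.939) = 16.5.
From dH/dt = 0: 0.0135·16.5 - 0.145 = 0.00884P*, so P* = 0.0781/0.00884 = 8.83.

N* ≈ 16.5, H* ≈ 31.6, P* ≈ 8.83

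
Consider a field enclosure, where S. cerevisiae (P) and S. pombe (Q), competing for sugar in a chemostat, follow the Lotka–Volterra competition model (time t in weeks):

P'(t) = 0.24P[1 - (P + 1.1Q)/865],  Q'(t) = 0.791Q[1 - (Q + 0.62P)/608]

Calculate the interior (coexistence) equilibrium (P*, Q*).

Setting both brackets to zero gives the nullclines P + 1.1Q = 865 and 0.62P + Q = 608.
Substituting Q = 608 - 0.62P into the first: P(1 - 1.1·0.62) = 865 - 1.1·608.
So P* = 196/0.318 = 617, and then Q* = 608 - 0.62·617 = 225.

P* ≈ 617, Q* ≈ 225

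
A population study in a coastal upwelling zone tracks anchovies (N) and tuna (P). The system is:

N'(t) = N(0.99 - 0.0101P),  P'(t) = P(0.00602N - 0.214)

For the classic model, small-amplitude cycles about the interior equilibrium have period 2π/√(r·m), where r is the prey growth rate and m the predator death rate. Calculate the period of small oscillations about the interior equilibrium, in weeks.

T ≈ 13.7 weeks

Here r = 0.99 and m = 0.214, so r·m = 0.212.
ω = √0.212 = 0.46 per week, hence T = 2π/ω ≈ 13.7 weeks.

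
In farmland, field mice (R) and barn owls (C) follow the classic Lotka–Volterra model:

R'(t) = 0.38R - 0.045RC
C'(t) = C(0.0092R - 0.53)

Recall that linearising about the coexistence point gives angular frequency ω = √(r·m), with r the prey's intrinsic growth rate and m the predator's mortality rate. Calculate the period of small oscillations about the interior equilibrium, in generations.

T ≈ 14 generations

Here r = 0.38 and m = 0.53, so r·m = 0.201.
ω = √0.201 = 0.449 per generation, hence T = 2π/ω ≈ 14 generations.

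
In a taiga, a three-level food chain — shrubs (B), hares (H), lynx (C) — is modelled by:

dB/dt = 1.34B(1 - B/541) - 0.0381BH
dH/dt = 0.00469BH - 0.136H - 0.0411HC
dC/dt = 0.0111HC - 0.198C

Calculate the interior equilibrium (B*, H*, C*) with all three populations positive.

B* ≈ 267, H* ≈ 17.8, C* ≈ 27.1

From dC/dt = 0: 0.0111H* = 0.198, so H* = 17.8.
From dB/dt = 0: 1.34(1 - B*/541) = 0.0381·17.8, giving B* = 541·(1 - 0.507) = 267.
From dH/dt = 0: 0.00469·267 - 0.136 = 0.0411C*, so C* = 1.11/0.0411 = 27.1.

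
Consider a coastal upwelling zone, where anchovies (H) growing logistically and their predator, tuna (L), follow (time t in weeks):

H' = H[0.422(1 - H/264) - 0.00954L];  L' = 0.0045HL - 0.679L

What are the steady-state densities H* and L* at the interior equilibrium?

From dL/dt = 0 with L > 0: 0.0045H* = 0.679, so H* = 151.
Substitute into dH/dt = 0: 0.422(1 - 151/264) = 0.00954L*.
The bracket is 0.428, giving L* = 0.181/0.00954 = 19.

H* ≈ 151, L* ≈ 19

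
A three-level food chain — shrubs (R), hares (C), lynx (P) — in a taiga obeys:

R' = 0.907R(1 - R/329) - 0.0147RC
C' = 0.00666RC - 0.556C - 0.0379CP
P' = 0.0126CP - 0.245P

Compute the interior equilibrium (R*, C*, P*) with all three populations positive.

From dP/dt = 0: 0.0126C* = 0.245, so C* = 19.4.
From dR/dt = 0: 0.907(1 - R*/329) = 0.0147·19.4, giving R* = 329·(1 - 0.315) = 225.
From dC/dt = 0: 0.00666·225 - 0.556 = 0.0379P*, so P* = 0.945/0.0379 = 24.9.

R* ≈ 225, C* ≈ 19.4, P* ≈ 24.9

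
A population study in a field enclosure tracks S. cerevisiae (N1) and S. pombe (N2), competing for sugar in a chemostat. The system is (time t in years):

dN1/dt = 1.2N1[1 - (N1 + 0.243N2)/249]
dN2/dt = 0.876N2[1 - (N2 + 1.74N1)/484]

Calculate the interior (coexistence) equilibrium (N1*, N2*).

N1* ≈ 228, N2* ≈ 87.9

Setting both brackets to zero gives the nullclines N1 + 0.243N2 = 249 and 1.74N1 + N2 = 484.
Substituting N2 = 484 - 1.74N1 into the first: N1(1 - 0.243·1.74) = 249 - 0.243·484.
So N1* = 131/0.577 = 228, and then N2* = 484 - 1.74·228 = 87.9.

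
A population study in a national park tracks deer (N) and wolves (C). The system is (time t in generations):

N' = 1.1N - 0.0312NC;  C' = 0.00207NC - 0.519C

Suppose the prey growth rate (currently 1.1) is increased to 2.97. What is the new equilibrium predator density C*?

C* ≈ 95.2

At the interior fixed point, setting dN/dt = 0 with N > 0 fixes C* = (prey growth rate)/(NC coefficient) — independent of the other coefficients.
With the change, C* = 2.97/0.0312 = 95.2; it rises from 35.3.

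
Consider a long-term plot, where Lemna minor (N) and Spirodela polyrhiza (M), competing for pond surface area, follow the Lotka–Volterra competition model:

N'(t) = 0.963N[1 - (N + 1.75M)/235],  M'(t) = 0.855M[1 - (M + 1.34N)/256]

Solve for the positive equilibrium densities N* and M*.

N* ≈ 158, M* ≈ 43.8

Setting both brackets to zero gives the nullclines N + 1.75M = 235 and 1.34N + M = 256.
Substituting M = 256 - 1.34N into the first: N(1 - 1.75·1.34) = 235 - 1.75·256.
So N* = -213/-1.35 = 158, and then M* = 256 - 1.34·158 = 43.8.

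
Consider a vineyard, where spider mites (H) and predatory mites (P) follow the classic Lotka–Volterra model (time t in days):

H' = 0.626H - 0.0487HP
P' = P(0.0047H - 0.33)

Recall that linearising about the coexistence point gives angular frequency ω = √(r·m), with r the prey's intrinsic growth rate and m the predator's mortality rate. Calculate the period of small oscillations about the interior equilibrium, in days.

Here r = 0.626 and m = 0.33, so r·m = 0.207.
ω = √0.207 = 0.455 per day, hence T = 2π/ω ≈ 13.8 days.

T ≈ 13.8 days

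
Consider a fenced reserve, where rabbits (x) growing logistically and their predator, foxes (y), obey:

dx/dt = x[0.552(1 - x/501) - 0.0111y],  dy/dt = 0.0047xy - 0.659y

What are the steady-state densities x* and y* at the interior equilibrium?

From dy/dt = 0 with y > 0: 0.0047x* = 0.659, so x* = 140.
Substitute into dx/dt = 0: 0.552(1 - 140/501) = 0.0111y*.
The bracket is 0.72, giving y* = 0.398/0.0111 = 35.8.

x* ≈ 140, y* ≈ 35.8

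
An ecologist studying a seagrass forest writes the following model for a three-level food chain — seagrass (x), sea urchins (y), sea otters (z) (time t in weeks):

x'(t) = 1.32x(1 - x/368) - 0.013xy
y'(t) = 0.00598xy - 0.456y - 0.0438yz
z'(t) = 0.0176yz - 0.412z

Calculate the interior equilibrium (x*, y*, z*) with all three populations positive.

x* ≈ 283, y* ≈ 23.4, z* ≈ 28.2

From dz/dt = 0: 0.0176y* = 0.412, so y* = 23.4.
From dx/dt = 0: 1.32(1 - x*/368) = 0.013·23.4, giving x* = 368·(1 - 0.231) = 283.
From dy/dt = 0: 0.00598·283 - 0.456 = 0.0438z*, so z* = 1.24/0.0438 = 28.2.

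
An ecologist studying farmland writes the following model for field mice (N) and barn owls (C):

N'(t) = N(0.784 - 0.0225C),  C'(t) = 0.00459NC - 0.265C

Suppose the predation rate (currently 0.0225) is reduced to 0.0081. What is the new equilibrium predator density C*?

C* ≈ 96.8

At the interior fixed point, setting dN/dt = 0 with N > 0 fixes C* = (prey growth rate)/(NC coefficient) — independent of the other coefficients.
With the change, C* = 0.784/0.0081 = 96.8; it rises from 34.8.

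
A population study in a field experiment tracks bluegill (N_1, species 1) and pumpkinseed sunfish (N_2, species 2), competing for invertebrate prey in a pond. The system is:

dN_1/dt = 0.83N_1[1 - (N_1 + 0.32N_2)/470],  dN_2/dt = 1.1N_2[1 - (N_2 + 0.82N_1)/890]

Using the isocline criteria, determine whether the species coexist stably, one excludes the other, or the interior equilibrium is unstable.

Compare the nullcline intercepts: K1/α12 = 470/0.32 = 1470 > K2 = 890; K2/α21 = 890/0.82 = 1090 > K1 = 470.
Since both inequalities hold, each species can invade when rare, so the interior equilibrium is stable.

stable coexistence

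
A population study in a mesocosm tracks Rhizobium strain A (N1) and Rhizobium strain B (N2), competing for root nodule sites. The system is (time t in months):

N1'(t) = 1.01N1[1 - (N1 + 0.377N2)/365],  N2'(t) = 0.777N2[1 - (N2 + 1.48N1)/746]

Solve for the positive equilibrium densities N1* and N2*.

Setting both brackets to zero gives the nullclines N1 + 0.377N2 = 365 and 1.48N1 + N2 = 746.
Substituting N2 = 746 - 1.48N1 into the first: N1(1 - 0.377·1.48) = 365 - 0.377·746.
So N1* = 83.8/0.442 = 189, and then N2* = 746 - 1.48·189 = 466.

N1* ≈ 189, N2* ≈ 466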